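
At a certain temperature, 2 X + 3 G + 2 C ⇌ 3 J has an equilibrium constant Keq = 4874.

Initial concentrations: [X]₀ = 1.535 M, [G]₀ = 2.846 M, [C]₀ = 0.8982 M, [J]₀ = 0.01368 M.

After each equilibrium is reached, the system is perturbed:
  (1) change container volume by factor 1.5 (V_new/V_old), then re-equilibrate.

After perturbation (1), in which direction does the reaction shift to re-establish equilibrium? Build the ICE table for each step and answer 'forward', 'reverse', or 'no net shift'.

Direction: reverse

Q₀ = 5.8424e-08 vs Keq = 4874 ⇒ Q<K, forward
Step 1:
                  X         G         C         J
  Initial     1.535     2.846    0.8982   0.01368
  Change    -0.8803     -1.32   -0.8803      1.32
  Equil      0.6547     1.526   0.01789     1.334
  solve Keq expr → x = 0.4402; check Q = 4874
Then change container volume by factor 1.5 (V_new/V_old).
Step 2:
                  X         G         C         J
  Initial    0.4365     1.017   0.01193    0.8894
  Change    0.01264   0.01895   0.01264  -0.01895
  Equil      0.4491     1.036   0.02457    0.8705
  solve Keq expr → x = -0.006318; check Q = 4874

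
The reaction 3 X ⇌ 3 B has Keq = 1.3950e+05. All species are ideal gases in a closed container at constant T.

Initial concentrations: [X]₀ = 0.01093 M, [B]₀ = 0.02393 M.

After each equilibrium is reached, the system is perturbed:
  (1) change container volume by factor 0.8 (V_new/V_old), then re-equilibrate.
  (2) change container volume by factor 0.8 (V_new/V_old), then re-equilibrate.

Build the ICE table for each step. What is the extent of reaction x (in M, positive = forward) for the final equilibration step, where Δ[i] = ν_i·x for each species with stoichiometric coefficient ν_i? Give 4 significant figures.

x = 0 M

Q₀ = 10.49 vs Keq = 1.3950e+05 ⇒ Q<K, forward
Step 1:
                    X           B
  I           0.01093     0.02393
  C          -0.01027     0.01027
  E        6.5944e-04      0.0342
  solve Keq expr → x = 0.003424; check Q = 1.3950e+05
Then change container volume by factor 0.8 (V_new/V_old).
Step 2:
                    X           B
  I        8.2430e-04     0.04275
  C                 0           0
  E        8.2430e-04     0.04275
  solve Keq expr → x = 0; check Q = 1.3950e+05
Then change container volume by factor 0.8 (V_new/V_old).
Step 3:
                    X           B
  I           0.00103     0.05344
  C                 0           0
  E           0.00103     0.05344
  solve Keq expr → x = 0; check Q = 1.3950e+05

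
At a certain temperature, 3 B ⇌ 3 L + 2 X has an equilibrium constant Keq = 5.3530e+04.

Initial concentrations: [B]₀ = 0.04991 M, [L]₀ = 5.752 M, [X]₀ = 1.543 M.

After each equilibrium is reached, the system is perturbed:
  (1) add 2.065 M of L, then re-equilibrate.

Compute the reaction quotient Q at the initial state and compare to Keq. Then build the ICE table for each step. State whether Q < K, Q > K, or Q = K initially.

Q₀ = 3.6444e+06 vs Keq = 5.3530e+04 ⇒ Q>K, reverse
Step 1:
                   B          L          X
  Initial    0.04991      5.752      1.543
  Change      0.1408    -0.1408   -0.09384
  Equil       0.1907      5.611      1.449
  solve Keq expr → x = -0.04692; check Q = 5.3530e+04
Then add 2.065 M of L.
Step 2:
                   B          L          X
  Initial     0.1907      7.676      1.449
  Change       0.063     -0.063     -0.042
  Equil       0.2537      7.613      1.407
  solve Keq expr → x = -0.021; check Q = 5.3530e+04

Q₀ = 3.6444e+06; Q > K (proceeds reverse)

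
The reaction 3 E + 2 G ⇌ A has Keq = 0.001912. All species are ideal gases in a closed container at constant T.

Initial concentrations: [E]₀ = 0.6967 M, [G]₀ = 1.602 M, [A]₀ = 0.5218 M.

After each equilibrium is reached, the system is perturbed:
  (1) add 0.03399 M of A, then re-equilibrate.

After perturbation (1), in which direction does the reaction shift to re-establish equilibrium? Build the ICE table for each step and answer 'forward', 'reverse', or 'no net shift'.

Direction: reverse

Q₀ = 0.6012 vs Keq = 0.001912 ⇒ Q>K, reverse
Step 1:
                    E           G           A
  I            0.6967       1.602      0.5218
  C             1.292      0.8612     -0.4306
  E             1.988       2.463     0.09121
  solve Keq expr → x = -0.4306; check Q = 0.001912
Then add 0.03399 M of A.
Step 2:
                    E           G           A
  I             1.988       2.463      0.1252
  C           0.06411     0.04274    -0.02137
  E             2.053       2.506      0.1038
  solve Keq expr → x = -0.02137; check Q = 0.001912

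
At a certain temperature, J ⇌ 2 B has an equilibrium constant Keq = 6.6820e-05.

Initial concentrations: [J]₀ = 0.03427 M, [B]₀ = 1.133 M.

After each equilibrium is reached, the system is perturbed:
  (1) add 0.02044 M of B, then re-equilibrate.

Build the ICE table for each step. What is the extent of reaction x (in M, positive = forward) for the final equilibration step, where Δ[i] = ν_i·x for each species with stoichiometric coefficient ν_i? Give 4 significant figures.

Q₀ = 37.46 vs Keq = 6.6820e-05 ⇒ Q>K, reverse
Step 1:
                  J         B
  I         0.03427     1.133
  C          0.5633    -1.127
  E          0.5976  0.006319
  solve Keq expr → x = -0.5633; check Q = 6.6820e-05
Then add 0.02044 M of B.
Step 2:
                  J         B
  I          0.5976   0.02676
  C         0.01019  -0.02039
  E          0.6078  0.006373
  solve Keq expr → x = -0.01019; check Q = 6.6820e-05

x = -0.01019 M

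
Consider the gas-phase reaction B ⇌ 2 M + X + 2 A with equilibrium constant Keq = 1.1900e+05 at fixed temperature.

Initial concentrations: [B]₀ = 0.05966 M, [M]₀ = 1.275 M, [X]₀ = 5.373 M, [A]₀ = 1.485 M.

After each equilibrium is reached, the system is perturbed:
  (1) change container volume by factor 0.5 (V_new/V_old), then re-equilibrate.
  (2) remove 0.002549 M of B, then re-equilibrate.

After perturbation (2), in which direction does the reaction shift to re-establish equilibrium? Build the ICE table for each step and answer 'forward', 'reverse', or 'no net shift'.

Direction: reverse

Q₀ = 322.9 vs Keq = 1.1900e+05 ⇒ Q<K, forward
Step 1:
                  B         M         X         A
  I         0.05966     1.275     5.373     1.485
  C        -0.05943    0.1189   0.05943    0.1189
  E       2.2815e-04     1.394     5.432     1.604
  solve Keq expr → x = 0.05943; check Q = 1.1900e+05
Then change container volume by factor 0.5 (V_new/V_old).
Step 2:
                  B         M         X         A
  I       4.5630e-04     2.788     10.86     3.208
  C         0.00671  -0.01342  -0.00671  -0.01342
  E        0.007166     2.774     10.86     3.194
  solve Keq expr → x = -0.00671; check Q = 1.1900e+05
Then remove 0.002549 M of B.
Step 3:
                  B         M         X         A
  I        0.004617     2.774     10.86     3.194
  C        0.002499 -0.004998 -0.002499 -0.004998
  E        0.007116     2.769     10.86     3.189
  solve Keq expr → x = -0.002499; check Q = 1.1900e+05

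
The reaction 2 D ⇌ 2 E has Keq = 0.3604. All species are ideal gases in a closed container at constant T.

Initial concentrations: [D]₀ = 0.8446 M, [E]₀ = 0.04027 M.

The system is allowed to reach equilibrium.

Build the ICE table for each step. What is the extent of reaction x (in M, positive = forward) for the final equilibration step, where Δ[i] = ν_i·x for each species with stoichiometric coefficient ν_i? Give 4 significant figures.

Q₀ = 0.002273 vs Keq = 0.3604 ⇒ Q<K, forward
Step 1:
                   D          E
  Initial     0.8446    0.04027
  Change     -0.2917     0.2917
  Equil       0.5529     0.3319
  solve Keq expr → x = 0.1458; check Q = 0.3604

x = 0.1458 M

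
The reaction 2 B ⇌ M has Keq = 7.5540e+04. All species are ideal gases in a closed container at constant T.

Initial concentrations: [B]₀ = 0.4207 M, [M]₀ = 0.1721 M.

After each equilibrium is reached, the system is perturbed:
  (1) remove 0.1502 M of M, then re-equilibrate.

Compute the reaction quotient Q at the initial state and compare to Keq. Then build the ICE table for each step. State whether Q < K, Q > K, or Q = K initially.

Q₀ = 0.9724; Q < K (proceeds forward)

Q₀ = 0.9724 vs Keq = 7.5540e+04 ⇒ Q<K, forward
Step 1:
                  B         M
  Initial    0.4207    0.1721
  Change    -0.4185    0.2092
  Equil    0.002247    0.3813
  solve Keq expr → x = 0.2092; check Q = 7.5540e+04
Then remove 0.1502 M of M.
Step 2:
                  B         M
  Initial  0.002247    0.2311
  Change  -4.9665e-04 2.4833e-04
  Equil     0.00175    0.2314
  solve Keq expr → x = 2.4833e-04; check Q = 7.5540e+04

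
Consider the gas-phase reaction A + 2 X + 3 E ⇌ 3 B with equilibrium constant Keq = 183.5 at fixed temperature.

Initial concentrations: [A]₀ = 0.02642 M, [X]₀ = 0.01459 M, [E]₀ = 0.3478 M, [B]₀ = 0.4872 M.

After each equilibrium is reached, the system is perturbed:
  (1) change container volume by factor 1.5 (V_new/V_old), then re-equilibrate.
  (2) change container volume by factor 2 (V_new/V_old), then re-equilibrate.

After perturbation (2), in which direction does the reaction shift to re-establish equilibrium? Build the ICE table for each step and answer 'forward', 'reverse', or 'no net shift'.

Q₀ = 4.8875e+05 vs Keq = 183.5 ⇒ Q>K, reverse
Step 1:
                    A           X           E           B
  Initial     0.02642     0.01459      0.3478      0.4872
  Change      0.05575      0.1115      0.1672     -0.1672
  Equil       0.08217      0.1261       0.515        0.32
  solve Keq expr → x = -0.05575; check Q = 183.5
Then change container volume by factor 1.5 (V_new/V_old).
Step 2:
                    A           X           E           B
  Initial     0.05478     0.08406      0.3434      0.2133
  Change     0.009338     0.01868     0.02802    -0.02802
  Equil       0.06412      0.1027      0.3714      0.1853
  solve Keq expr → x = -0.009338; check Q = 183.5
Then change container volume by factor 2 (V_new/V_old).
Step 3:
                    A           X           E           B
  Initial     0.03206     0.05137      0.1857     0.09264
  Change     0.008194     0.01639     0.02458    -0.02458
  Equil       0.04025     0.06776      0.2103     0.06806
  solve Keq expr → x = -0.008194; check Q = 183.5

Direction: reverse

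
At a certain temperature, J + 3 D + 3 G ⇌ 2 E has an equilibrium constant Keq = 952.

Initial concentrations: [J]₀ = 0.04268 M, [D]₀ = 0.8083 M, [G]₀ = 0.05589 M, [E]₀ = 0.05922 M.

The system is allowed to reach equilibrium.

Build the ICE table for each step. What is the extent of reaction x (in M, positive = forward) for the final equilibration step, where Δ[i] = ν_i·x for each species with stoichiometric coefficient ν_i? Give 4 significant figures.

x = 2.4982e-04 M

Q₀ = 891.2 vs Keq = 952 ⇒ Q<K, forward
Step 1:
                   J          D          G          E
  I          0.04268     0.8083    0.05589    0.05922
  C       -2.4982e-04 -7.4945e-04 -7.4945e-04 4.9963e-04
  E          0.04243     0.8076    0.05514    0.05972
  solve Keq expr → x = 2.4982e-04; check Q = 952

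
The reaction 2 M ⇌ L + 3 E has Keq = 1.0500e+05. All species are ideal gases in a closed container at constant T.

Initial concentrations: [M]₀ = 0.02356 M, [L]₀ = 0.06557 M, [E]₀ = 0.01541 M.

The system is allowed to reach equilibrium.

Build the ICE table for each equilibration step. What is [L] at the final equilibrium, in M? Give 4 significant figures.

Q₀ = 4.3228e-04 vs Keq = 1.0500e+05 ⇒ Q<K, forward
Step 1:
                    M           L           E
  Initial     0.02356     0.06557     0.01541
  Change     -0.02355     0.01178     0.03533
  Equil    9.8081e-06     0.07735     0.05074
  solve Keq expr → x = 0.01178; check Q = 1.0500e+05

[L]_eq = 0.07735 M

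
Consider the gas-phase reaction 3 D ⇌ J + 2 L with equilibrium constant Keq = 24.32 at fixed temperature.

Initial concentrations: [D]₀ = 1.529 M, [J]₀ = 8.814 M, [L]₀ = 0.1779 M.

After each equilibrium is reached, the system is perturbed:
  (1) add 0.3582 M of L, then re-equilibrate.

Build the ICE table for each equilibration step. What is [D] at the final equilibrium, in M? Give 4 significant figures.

Q₀ = 0.07804 vs Keq = 24.32 ⇒ Q<K, forward
Step 1:
                   D          J          L
  init         1.529      8.814     0.1779
  Δ          -0.9142     0.3047     0.6094
  eq          0.6148      9.119     0.7873
  solve Keq expr → x = 0.3047; check Q = 24.32
Then add 0.3582 M of L.
Step 2:
                   D          J          L
  init        0.6148      9.119      1.146
  Δ           0.1323   -0.04411   -0.08822
  eq          0.7472      9.075      1.057
  solve Keq expr → x = -0.04411; check Q = 24.32

[D]_eq = 0.7472 M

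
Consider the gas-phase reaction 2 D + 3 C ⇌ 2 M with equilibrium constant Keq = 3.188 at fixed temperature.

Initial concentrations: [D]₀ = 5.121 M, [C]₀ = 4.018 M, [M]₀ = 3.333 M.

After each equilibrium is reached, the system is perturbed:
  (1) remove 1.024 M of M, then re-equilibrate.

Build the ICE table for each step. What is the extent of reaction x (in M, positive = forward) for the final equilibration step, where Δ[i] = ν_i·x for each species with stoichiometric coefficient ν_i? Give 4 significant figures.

Q₀ = 0.00653 vs Keq = 3.188 ⇒ Q<K, forward
Step 1:
                   D          C          M
  init         5.121      4.018      3.333
  Δ           -2.026     -3.038      2.026
  eq           3.095     0.9796      5.359
  solve Keq expr → x = 1.013; check Q = 3.188
Then remove 1.024 M of M.
Step 2:
                   D          C          M
  init         3.095     0.9796      4.335
  Δ         -0.07099    -0.1065    0.07099
  eq           3.024     0.8731      4.406
  solve Keq expr → x = 0.0355; check Q = 3.188

x = 0.0355 M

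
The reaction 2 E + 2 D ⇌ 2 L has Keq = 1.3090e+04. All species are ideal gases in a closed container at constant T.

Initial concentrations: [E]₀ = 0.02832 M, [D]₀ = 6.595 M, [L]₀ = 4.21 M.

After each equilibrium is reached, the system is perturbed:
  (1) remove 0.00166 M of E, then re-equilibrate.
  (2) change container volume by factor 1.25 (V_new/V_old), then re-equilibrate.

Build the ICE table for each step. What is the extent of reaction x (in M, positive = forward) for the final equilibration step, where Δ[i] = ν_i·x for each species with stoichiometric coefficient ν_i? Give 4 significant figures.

Q₀ = 508.1 vs Keq = 1.3090e+04 ⇒ Q<K, forward
Step 1:
                    E           D           L
  Initial     0.02832       6.595        4.21
  Change     -0.02269    -0.02269     0.02269
  Equil      0.005629       6.572       4.233
  solve Keq expr → x = 0.01135; check Q = 1.3090e+04
Then remove 0.00166 M of E.
Step 2:
                    E           D           L
  Initial    0.003969       6.572       4.233
  Change     0.001656    0.001656   -0.001656
  Equil      0.005625       6.574       4.231
  solve Keq expr → x = -8.2819e-04; check Q = 1.3090e+04
Then change container volume by factor 1.25 (V_new/V_old).
Step 3:
                    E           D           L
  Initial      0.0045       5.259       3.385
  Change     0.001122    0.001122   -0.001122
  Equil      0.005622        5.26       3.384
  solve Keq expr → x = -5.6100e-04; check Q = 1.3090e+04

x = -5.6100e-04 M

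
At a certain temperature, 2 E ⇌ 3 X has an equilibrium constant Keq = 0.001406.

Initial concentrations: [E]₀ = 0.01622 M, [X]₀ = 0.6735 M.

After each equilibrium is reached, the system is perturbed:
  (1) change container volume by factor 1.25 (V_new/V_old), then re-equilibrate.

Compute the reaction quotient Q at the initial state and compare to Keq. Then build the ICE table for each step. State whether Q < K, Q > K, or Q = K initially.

Q₀ = 1161; Q > K (proceeds reverse)

Q₀ = 1161 vs Keq = 0.001406 ⇒ Q>K, reverse
Step 1:
                   E          X
  init       0.01622     0.6735
  Δ           0.4069    -0.6104
  eq          0.4231    0.06314
  solve Keq expr → x = -0.2035; check Q = 0.001406
Then change container volume by factor 1.25 (V_new/V_old).
Step 2:
                   E          X
  init        0.3385    0.05051
  Δ        -0.002427    0.00364
  eq          0.3361    0.05415
  solve Keq expr → x = 0.001213; check Q = 0.001406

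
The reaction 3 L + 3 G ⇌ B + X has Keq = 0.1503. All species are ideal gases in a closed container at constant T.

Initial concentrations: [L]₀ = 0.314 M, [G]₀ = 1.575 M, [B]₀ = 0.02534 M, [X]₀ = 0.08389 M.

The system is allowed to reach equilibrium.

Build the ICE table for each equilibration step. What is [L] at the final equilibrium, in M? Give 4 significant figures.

Q₀ = 0.01757 vs Keq = 0.1503 ⇒ Q<K, forward
Step 1:
                   L          G          B          X
  Initial      0.314      1.575    0.02534    0.08389
  Change    -0.08464   -0.08464    0.02821    0.02821
  Equil       0.2294       1.49    0.05355     0.1121
  solve Keq expr → x = 0.02821; check Q = 0.1503

[L]_eq = 0.2294 M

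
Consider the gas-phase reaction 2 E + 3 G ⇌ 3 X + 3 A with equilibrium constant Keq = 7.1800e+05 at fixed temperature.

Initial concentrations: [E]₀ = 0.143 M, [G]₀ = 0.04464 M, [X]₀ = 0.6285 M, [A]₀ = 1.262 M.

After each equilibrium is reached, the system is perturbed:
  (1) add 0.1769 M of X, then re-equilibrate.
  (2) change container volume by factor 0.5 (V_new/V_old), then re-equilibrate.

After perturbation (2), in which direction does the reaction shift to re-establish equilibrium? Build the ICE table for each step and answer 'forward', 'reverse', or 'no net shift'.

Q₀ = 2.7431e+05 vs Keq = 7.1800e+05 ⇒ Q<K, forward
Step 1:
                  E         G         X         A
  init        0.143   0.04464    0.6285     1.262
  Δ        -0.00689  -0.01034   0.01034   0.01034
  eq         0.1361    0.0343    0.6388     1.272
  solve Keq expr → x = 0.003445; check Q = 7.1800e+05
Then add 0.1769 M of X.
Step 2:
                  E         G         X         A
  init       0.1361    0.0343    0.8157     1.272
  Δ        0.005173  0.007759 -0.007759 -0.007759
  eq         0.1413   0.04206     0.808     1.265
  solve Keq expr → x = -0.002586; check Q = 7.1800e+05
Then change container volume by factor 0.5 (V_new/V_old).
Step 3:
                  E         G         X         A
  init       0.2826   0.08413     1.616     2.529
  Δ         0.01152   0.01728  -0.01728  -0.01728
  eq         0.2941    0.1014     1.599     2.512
  solve Keq expr → x = -0.00576; check Q = 7.1800e+05

Direction: reverse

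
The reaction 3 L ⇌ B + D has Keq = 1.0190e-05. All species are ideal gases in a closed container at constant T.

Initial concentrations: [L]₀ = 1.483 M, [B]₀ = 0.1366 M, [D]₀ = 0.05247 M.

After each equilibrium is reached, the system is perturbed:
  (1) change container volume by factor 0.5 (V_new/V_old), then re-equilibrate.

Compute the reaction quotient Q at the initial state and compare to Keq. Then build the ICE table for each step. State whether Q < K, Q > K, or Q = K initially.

Q₀ = 0.002198 vs Keq = 1.0190e-05 ⇒ Q>K, reverse
Step 1:
                    L           B           D
  init          1.483      0.1366     0.05247
  Δ            0.1558    -0.05194    -0.05194
  eq            1.639     0.08466  5.2977e-04
  solve Keq expr → x = -0.05194; check Q = 1.0190e-05
Then change container volume by factor 0.5 (V_new/V_old).
Step 2:
                    L           B           D
  init          3.278      0.1693     0.00106
  Δ         -0.003122    0.001041    0.001041
  eq            3.275      0.1704      0.0021
  solve Keq expr → x = 0.001041; check Q = 1.0190e-05

Q₀ = 0.002198; Q > K (proceeds reverse)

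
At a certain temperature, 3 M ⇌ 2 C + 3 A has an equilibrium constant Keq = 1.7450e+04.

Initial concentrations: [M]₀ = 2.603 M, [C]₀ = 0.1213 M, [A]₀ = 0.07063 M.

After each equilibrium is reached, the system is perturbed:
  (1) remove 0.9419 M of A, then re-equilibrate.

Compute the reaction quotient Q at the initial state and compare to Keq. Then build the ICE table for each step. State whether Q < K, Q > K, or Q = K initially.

Q₀ = 2.9395e-07; Q < K (proceeds forward)

Q₀ = 2.9395e-07 vs Keq = 1.7450e+04 ⇒ Q<K, forward
Step 1:
                   M          C          A
  Initial      2.603     0.1213    0.07063
  Change      -2.461       1.64      2.461
  Equil       0.1424      1.762      2.531
  solve Keq expr → x = 0.8202; check Q = 1.7450e+04
Then remove 0.9419 M of A.
Step 2:
                   M          C          A
  Initial     0.1424      1.762      1.589
  Change    -0.04907    0.03272    0.04907
  Equil      0.09328      1.794      1.638
  solve Keq expr → x = 0.01636; check Q = 1.7450e+04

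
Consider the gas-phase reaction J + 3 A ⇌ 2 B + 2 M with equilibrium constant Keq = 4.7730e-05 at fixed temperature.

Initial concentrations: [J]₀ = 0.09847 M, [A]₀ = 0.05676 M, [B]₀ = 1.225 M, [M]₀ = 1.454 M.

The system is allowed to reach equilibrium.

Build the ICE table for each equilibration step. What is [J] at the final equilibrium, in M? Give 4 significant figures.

Q₀ = 1.7619e+05 vs Keq = 4.7730e-05 ⇒ Q>K, reverse
Step 1:
                  J         A         B         M
  I         0.09847   0.05676     1.225     1.454
  C          0.5874     1.762    -1.175    -1.175
  E          0.6858     1.819   0.05026    0.2793
  solve Keq expr → x = -0.5874; check Q = 4.7730e-05

[J]_eq = 0.6858 M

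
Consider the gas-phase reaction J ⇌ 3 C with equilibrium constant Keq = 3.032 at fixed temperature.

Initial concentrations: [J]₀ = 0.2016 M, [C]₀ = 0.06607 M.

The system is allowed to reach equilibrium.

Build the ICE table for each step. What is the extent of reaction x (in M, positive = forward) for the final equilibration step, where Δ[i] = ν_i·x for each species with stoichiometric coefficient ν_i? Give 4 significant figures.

x = 0.1535 M

Q₀ = 0.001431 vs Keq = 3.032 ⇒ Q<K, forward
Step 1:
                   J          C
  I           0.2016    0.06607
  C          -0.1535     0.4604
  E          0.04813     0.5265
  solve Keq expr → x = 0.1535; check Q = 3.032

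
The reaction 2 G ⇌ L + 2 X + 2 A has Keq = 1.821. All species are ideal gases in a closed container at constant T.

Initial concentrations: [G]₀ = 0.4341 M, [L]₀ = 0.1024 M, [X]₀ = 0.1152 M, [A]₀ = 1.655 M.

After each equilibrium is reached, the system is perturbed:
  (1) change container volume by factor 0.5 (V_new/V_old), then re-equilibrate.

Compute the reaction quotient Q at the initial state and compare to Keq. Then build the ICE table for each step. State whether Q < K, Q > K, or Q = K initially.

Q₀ = 0.01975 vs Keq = 1.821 ⇒ Q<K, forward
Step 1:
                    G           L           X           A
  init         0.4341      0.1024      0.1152       1.655
  Δ           -0.2197      0.1099      0.2197      0.2197
  eq           0.2144      0.2123      0.3349       1.875
  solve Keq expr → x = 0.1099; check Q = 1.821
Then change container volume by factor 0.5 (V_new/V_old).
Step 2:
                    G           L           X           A
  init         0.4287      0.4245      0.6699       3.749
  Δ            0.2235     -0.1118     -0.2235     -0.2235
  eq           0.6522      0.3128      0.4464       3.526
  solve Keq expr → x = -0.1118; check Q = 1.821

Q₀ = 0.01975; Q < K (proceeds forward)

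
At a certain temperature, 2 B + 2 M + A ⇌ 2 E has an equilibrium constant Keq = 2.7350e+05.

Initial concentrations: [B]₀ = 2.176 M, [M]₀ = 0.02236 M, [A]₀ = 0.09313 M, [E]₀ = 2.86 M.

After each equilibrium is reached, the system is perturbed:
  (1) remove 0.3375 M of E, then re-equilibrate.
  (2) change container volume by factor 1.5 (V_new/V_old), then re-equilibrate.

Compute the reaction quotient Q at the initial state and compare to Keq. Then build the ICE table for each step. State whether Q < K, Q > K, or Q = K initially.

Q₀ = 3.7101e+04; Q < K (proceeds forward)

Q₀ = 3.7101e+04 vs Keq = 2.7350e+05 ⇒ Q<K, forward
Step 1:
                  B         M         A         E
  init        2.176   0.02236   0.09313      2.86
  Δ        -0.01371  -0.01371 -0.006854   0.01371
  eq          2.162  0.008652   0.08628     2.874
  solve Keq expr → x = 0.006854; check Q = 2.7350e+05
Then remove 0.3375 M of E.
Step 2:
                  B         M         A         E
  init        2.162  0.008652   0.08628     2.536
  Δ       -9.8767e-04 -9.8767e-04 -4.9383e-04 9.8767e-04
  eq          2.161  0.007664   0.08578     2.537
  solve Keq expr → x = 4.9383e-04; check Q = 2.7350e+05
Then change container volume by factor 1.5 (V_new/V_old).
Step 3:
                  B         M         A         E
  init        1.441  0.005109   0.05719     1.691
  Δ        0.004067  0.004067  0.002033 -0.004067
  eq          1.445  0.009176   0.05922     1.687
  solve Keq expr → x = -0.002033; check Q = 2.7350e+05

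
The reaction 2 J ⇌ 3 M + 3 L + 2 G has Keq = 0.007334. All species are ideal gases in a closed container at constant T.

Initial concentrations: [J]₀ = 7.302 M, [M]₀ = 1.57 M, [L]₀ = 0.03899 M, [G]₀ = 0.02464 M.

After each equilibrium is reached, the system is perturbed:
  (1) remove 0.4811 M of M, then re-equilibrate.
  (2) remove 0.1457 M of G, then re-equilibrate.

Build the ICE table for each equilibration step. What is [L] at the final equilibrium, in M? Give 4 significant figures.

Q₀ = 2.6119e-09 vs Keq = 0.007334 ⇒ Q<K, forward
Step 1:
                    J           M           L           G
  init          7.302        1.57     0.03899     0.02464
  Δ           -0.3779      0.5669      0.5669      0.3779
  eq            6.924       2.137      0.6059      0.4025
  solve Keq expr → x = 0.189; check Q = 0.007334
Then remove 0.4811 M of M.
Step 2:
                    J           M           L           G
  init          6.924       1.656      0.6059      0.4025
  Δ          -0.05242     0.07862     0.07862     0.05242
  eq            6.872       1.734      0.6845       0.455
  solve Keq expr → x = 0.02621; check Q = 0.007334
Then remove 0.1457 M of G.
Step 3:
                    J           M           L           G
  init          6.872       1.734      0.6845      0.3093
  Δ          -0.05132     0.07698     0.07698     0.05132
  eq             6.82       1.811      0.7615      0.3606
  solve Keq expr → x = 0.02566; check Q = 0.007334

[L]_eq = 0.7615 M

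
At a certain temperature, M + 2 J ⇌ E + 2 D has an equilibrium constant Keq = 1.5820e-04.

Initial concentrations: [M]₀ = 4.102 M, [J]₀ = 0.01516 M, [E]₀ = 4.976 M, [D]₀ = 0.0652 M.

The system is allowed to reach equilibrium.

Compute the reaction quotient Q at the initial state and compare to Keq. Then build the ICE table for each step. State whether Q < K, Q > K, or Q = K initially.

Q₀ = 22.44; Q > K (proceeds reverse)

Q₀ = 22.44 vs Keq = 1.5820e-04 ⇒ Q>K, reverse
Step 1:
                    M           J           E           D
  Initial       4.102     0.01516       4.976      0.0652
  Change      0.03214     0.06429    -0.03214    -0.06429
  Equil         4.134     0.07945       4.944  9.1377e-04
  solve Keq expr → x = -0.03214; check Q = 1.5820e-04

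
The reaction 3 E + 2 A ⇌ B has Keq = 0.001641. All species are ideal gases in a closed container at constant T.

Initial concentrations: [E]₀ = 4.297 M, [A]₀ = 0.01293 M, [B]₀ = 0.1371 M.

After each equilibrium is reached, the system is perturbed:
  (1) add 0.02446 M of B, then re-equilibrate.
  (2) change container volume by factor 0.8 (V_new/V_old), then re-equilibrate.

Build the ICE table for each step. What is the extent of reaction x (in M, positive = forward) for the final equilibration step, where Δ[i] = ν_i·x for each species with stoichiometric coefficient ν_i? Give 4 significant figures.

x = 0.01867 M

Q₀ = 10.34 vs Keq = 0.001641 ⇒ Q>K, reverse
Step 1:
                    E           A           B
  I             4.297     0.01293      0.1371
  C            0.3763      0.2509     -0.1254
  E             4.673      0.2638     0.01166
  solve Keq expr → x = -0.1254; check Q = 0.001641
Then add 0.02446 M of B.
Step 2:
                    E           A           B
  I             4.673      0.2638     0.03612
  C           0.06013     0.04009    -0.02004
  E             4.733      0.3039     0.01607
  solve Keq expr → x = -0.02004; check Q = 0.001641
Then change container volume by factor 0.8 (V_new/V_old).
Step 3:
                    E           A           B
  I             5.917      0.3799     0.02009
  C          -0.05601    -0.03734     0.01867
  E             5.861      0.3425     0.03876
  solve Keq expr → x = 0.01867; check Q = 0.001641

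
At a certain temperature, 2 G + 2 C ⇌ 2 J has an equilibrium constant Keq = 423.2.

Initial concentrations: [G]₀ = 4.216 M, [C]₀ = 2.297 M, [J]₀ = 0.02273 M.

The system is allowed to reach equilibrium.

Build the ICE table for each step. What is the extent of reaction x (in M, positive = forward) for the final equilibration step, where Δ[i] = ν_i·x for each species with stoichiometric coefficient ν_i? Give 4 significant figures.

x = 1.121 M

Q₀ = 5.5090e-06 vs Keq = 423.2 ⇒ Q<K, forward
Step 1:
                   G          C          J
  I            4.216      2.297    0.02273
  C           -2.241     -2.241      2.241
  E            1.975    0.05573      2.264
  solve Keq expr → x = 1.121; check Q = 423.2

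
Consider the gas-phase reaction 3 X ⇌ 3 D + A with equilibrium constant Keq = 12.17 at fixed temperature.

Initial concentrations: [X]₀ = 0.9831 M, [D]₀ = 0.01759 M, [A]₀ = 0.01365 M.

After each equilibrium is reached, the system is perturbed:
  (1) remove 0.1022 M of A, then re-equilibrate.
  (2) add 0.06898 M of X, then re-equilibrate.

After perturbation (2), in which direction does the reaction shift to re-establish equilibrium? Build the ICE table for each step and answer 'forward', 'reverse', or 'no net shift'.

Direction: forward

Q₀ = 7.8187e-08 vs Keq = 12.17 ⇒ Q<K, forward
Step 1:
                    X           D           A
  I            0.9831     0.01759     0.01365
  C            -0.764       0.764      0.2547
  E            0.2191      0.7815      0.2683
  solve Keq expr → x = 0.2547; check Q = 12.17
Then remove 0.1022 M of A.
Step 2:
                    X           D           A
  I            0.2191      0.7815      0.1661
  C           -0.0237      0.0237    0.007901
  E            0.1954      0.8052       0.174
  solve Keq expr → x = 0.007901; check Q = 12.17
Then add 0.06898 M of X.
Step 3:
                    X           D           A
  I            0.2644      0.8052       0.174
  C           -0.0503      0.0503     0.01677
  E            0.2141      0.8556      0.1908
  solve Keq expr → x = 0.01677; check Q = 12.17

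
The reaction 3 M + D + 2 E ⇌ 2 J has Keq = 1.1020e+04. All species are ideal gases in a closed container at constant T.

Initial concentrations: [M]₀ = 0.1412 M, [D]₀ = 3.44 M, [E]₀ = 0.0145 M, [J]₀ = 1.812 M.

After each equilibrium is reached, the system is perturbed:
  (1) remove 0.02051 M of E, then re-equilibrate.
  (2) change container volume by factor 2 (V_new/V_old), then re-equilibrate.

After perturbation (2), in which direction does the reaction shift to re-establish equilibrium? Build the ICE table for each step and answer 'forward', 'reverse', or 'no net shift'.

Q₀ = 1.6126e+06 vs Keq = 1.1020e+04 ⇒ Q>K, reverse
Step 1:
                  M         D         E         J
  Initial    0.1412      3.44    0.0145     1.812
  Change    0.09504   0.03168   0.06336  -0.06336
  Equil      0.2362     3.472   0.07786     1.749
  solve Keq expr → x = -0.03168; check Q = 1.1020e+04
Then remove 0.02051 M of E.
Step 2:
                  M         D         E         J
  Initial    0.2362     3.472   0.05735     1.749
  Change    0.01787  0.005955   0.01191  -0.01191
  Equil      0.2541     3.478   0.06926     1.737
  solve Keq expr → x = -0.005955; check Q = 1.1020e+04
Then change container volume by factor 2 (V_new/V_old).
Step 3:
                  M         D         E         J
  Initial    0.1271     1.739   0.03463    0.8684
  Change    0.05918   0.01973   0.03946  -0.03946
  Equil      0.1862     1.759   0.07409    0.8289
  solve Keq expr → x = -0.01973; check Q = 1.1020e+04

Direction: reverse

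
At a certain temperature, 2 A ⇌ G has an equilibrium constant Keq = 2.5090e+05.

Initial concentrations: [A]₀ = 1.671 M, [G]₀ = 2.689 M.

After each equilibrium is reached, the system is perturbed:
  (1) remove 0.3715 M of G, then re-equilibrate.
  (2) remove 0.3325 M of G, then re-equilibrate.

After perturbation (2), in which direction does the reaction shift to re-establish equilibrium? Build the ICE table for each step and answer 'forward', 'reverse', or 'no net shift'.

Q₀ = 0.963 vs Keq = 2.5090e+05 ⇒ Q<K, forward
Step 1:
                   A          G
  init         1.671      2.689
  Δ           -1.667     0.8336
  eq        0.003747      3.523
  solve Keq expr → x = 0.8336; check Q = 2.5090e+05
Then remove 0.3715 M of G.
Step 2:
                   A          G
  init      0.003747      3.151
  Δ       -2.0303e-04 1.0151e-04
  eq        0.003544      3.151
  solve Keq expr → x = 1.0151e-04; check Q = 2.5090e+05
Then remove 0.3325 M of G.
Step 3:
                   A          G
  init      0.003544      2.819
  Δ       -1.9212e-04 9.6062e-05
  eq        0.003352      2.819
  solve Keq expr → x = 9.6062e-05; check Q = 2.5090e+05

Direction: forward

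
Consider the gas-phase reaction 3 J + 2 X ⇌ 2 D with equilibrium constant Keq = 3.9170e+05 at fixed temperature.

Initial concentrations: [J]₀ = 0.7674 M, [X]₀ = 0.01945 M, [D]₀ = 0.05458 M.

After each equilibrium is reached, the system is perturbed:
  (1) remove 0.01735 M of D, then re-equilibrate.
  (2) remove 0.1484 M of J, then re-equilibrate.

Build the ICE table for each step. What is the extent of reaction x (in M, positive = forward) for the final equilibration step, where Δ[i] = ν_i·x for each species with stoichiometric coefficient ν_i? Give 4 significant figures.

Q₀ = 17.42 vs Keq = 3.9170e+05 ⇒ Q<K, forward
Step 1:
                  J         X         D
  I          0.7674   0.01945   0.05458
  C         -0.0289  -0.01926   0.01926
  E          0.7385 1.8591e-04   0.07384
  solve Keq expr → x = 0.009632; check Q = 3.9170e+05
Then remove 0.01735 M of D.
Step 2:
                  J         X         D
  I          0.7385 1.8591e-04   0.05649
  C       -6.5329e-05 -4.3553e-05 4.3553e-05
  E          0.7384 1.4236e-04   0.05654
  solve Keq expr → x = 2.1776e-05; check Q = 3.9170e+05
Then remove 0.1484 M of J.
Step 3:
                  J         X         D
  I            0.59 1.4236e-04   0.05654
  C       8.5068e-05 5.6712e-05 -5.6712e-05
  E          0.5901 1.9907e-04   0.05648
  solve Keq expr → x = -2.8356e-05; check Q = 3.9170e+05

x = -2.8356e-05 M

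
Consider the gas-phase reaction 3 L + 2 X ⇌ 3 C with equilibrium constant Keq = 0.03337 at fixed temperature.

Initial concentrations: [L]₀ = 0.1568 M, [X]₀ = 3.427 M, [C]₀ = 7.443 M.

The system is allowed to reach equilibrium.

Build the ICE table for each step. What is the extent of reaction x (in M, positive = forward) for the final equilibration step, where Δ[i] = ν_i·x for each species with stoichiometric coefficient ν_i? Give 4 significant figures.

x = -1.19 M

Q₀ = 9107 vs Keq = 0.03337 ⇒ Q>K, reverse
Step 1:
                    L           X           C
  init         0.1568       3.427       7.443
  Δ             3.569       2.379      -3.569
  eq            3.725       5.806       3.874
  solve Keq expr → x = -1.19; check Q = 0.03337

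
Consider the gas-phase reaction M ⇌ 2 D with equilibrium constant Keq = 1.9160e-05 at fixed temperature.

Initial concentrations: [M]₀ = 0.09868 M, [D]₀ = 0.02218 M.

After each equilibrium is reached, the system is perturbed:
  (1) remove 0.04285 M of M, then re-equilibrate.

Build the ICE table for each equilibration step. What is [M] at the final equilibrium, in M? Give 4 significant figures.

Q₀ = 0.004985 vs Keq = 1.9160e-05 ⇒ Q>K, reverse
Step 1:
                    M           D
  Initial     0.09868     0.02218
  Change      0.01037    -0.02073
  Equil         0.109    0.001445
  solve Keq expr → x = -0.01037; check Q = 1.9160e-05
Then remove 0.04285 M of M.
Step 2:
                    M           D
  Initial      0.0662    0.001445
  Change   1.5895e-04 -3.1790e-04
  Equil       0.06636    0.001128
  solve Keq expr → x = -1.5895e-04; check Q = 1.9160e-05

[M]_eq = 0.06636 M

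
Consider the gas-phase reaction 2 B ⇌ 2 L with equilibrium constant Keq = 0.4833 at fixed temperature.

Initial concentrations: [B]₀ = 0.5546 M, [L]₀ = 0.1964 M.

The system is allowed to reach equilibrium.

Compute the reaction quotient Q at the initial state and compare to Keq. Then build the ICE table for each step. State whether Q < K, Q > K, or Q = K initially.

Q₀ = 0.1254 vs Keq = 0.4833 ⇒ Q<K, forward
Step 1:
                   B          L
  init        0.5546     0.1964
  Δ          -0.1116     0.1116
  eq           0.443      0.308
  solve Keq expr → x = 0.05579; check Q = 0.4833

Q₀ = 0.1254; Q < K (proceeds forward)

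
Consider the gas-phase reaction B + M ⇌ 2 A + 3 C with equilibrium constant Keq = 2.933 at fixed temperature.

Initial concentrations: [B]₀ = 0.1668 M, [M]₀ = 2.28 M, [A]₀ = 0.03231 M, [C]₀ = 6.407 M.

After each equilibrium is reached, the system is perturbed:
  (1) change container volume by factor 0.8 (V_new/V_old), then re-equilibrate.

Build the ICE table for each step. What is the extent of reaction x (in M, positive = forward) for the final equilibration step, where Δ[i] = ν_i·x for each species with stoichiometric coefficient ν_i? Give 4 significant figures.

Q₀ = 0.722 vs Keq = 2.933 ⇒ Q<K, forward
Step 1:
                    B           M           A           C
  init         0.1668        2.28     0.03231       6.407
  Δ          -0.01454    -0.01454     0.02908     0.04363
  eq           0.1523       2.265     0.06139       6.451
  solve Keq expr → x = 0.01454; check Q = 2.933
Then change container volume by factor 0.8 (V_new/V_old).
Step 2:
                    B           M           A           C
  init         0.1903       2.832     0.07674       8.063
  Δ          0.009995    0.009995    -0.01999    -0.02999
  eq           0.2003       2.842     0.05675       8.033
  solve Keq expr → x = -0.009995; check Q = 2.933

x = -0.009995 M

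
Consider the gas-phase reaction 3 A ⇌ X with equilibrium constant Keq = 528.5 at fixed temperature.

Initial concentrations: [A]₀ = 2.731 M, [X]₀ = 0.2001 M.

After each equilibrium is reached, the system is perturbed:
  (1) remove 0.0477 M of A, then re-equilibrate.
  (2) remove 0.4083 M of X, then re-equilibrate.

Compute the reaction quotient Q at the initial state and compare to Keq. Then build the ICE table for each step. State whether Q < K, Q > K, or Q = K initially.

Q₀ = 0.009824 vs Keq = 528.5 ⇒ Q<K, forward
Step 1:
                    A           X
  Initial       2.731      0.2001
  Change       -2.605      0.8682
  Equil        0.1264       1.068
  solve Keq expr → x = 0.8682; check Q = 528.5
Then remove 0.0477 M of A.
Step 2:
                    A           X
  Initial     0.07874       1.068
  Change      0.04708    -0.01569
  Equil        0.1258       1.053
  solve Keq expr → x = -0.01569; check Q = 528.5
Then remove 0.4083 M of X.
Step 3:
                    A           X
  Initial      0.1258      0.6443
  Change     -0.01865    0.006216
  Equil        0.1072      0.6505
  solve Keq expr → x = 0.006216; check Q = 528.5

Q₀ = 0.009824; Q < K (proceeds forward)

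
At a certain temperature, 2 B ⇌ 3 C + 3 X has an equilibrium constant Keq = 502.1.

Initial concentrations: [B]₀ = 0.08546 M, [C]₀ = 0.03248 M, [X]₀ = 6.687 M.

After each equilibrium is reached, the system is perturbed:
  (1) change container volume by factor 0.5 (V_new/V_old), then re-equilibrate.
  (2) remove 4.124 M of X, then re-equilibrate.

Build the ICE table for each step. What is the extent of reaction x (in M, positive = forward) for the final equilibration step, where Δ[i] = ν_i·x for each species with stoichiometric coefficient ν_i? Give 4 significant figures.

Q₀ = 1.403 vs Keq = 502.1 ⇒ Q<K, forward
Step 1:
                   B          C          X
  Initial    0.08546    0.03248      6.687
  Change    -0.05488    0.08233    0.08233
  Equil      0.03058     0.1148      6.769
  solve Keq expr → x = 0.02744; check Q = 502.1
Then change container volume by factor 0.5 (V_new/V_old).
Step 2:
                   B          C          X
  Initial    0.06115     0.2296      13.54
  Change      0.0578    -0.0867    -0.0867
  Equil        0.119     0.1429      13.45
  solve Keq expr → x = -0.0289; check Q = 502.1
Then remove 4.124 M of X.
Step 3:
                   B          C          X
  Initial      0.119     0.1429      9.328
  Change    -0.02319    0.03478    0.03478
  Equil      0.09577     0.1777      9.363
  solve Keq expr → x = 0.01159; check Q = 502.1

x = 0.01159 M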